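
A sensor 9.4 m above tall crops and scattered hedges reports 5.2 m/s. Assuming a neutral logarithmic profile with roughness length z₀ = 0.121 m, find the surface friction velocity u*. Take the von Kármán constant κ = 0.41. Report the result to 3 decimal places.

u* ≈ 0.490 m/s

Log law: V(z) = (u*/κ) · ln(z/z₀) ⇒ u* = κ · V / ln(z/z₀)
u* = 0.41 × 5.2 / ln(9.4/0.121) = 0.41 × 5.2 / 4.3527
   = 2.1320 / 4.3527 = 0.4898 m/s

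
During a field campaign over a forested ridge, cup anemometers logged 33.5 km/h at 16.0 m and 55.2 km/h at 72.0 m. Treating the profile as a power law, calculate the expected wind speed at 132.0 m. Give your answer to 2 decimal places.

67.51 km/h

First find α: α = ln(V₂/V₁)/ln(z₂/z₁) = ln(55.2/33.5)/ln(72.0/16.0) = 0.49942/1.50408 = 0.3320
Extrapolate from 72.0 m to 132.0 m: V₃ = 55.2 × (132.0/72.0)^0.3320 = 55.2 × 1.2229 = 67.5066 km/h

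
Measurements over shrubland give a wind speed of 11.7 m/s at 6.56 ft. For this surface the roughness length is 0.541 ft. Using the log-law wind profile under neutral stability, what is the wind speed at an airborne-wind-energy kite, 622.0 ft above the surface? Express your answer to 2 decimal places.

Log law: V(z) ∝ ln(z/z₀), so V₂/V₁ = ln(z₂/z₀) / ln(z₁/z₀).
ln(622.0/0.541) = 7.0473, ln(6.56/0.541) = 2.4953
V₂ = 11.7 × 7.0473/2.4953 = 11.7 × 2.8242 = 33.0430 m/s

33.04 m/s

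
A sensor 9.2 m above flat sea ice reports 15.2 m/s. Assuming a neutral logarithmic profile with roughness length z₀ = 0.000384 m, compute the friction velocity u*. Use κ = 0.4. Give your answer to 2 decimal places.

Log law: V(z) = (u*/κ) · ln(z/z₀) ⇒ u* = κ · V / ln(z/z₀)
u* = 0.4 × 15.2 / ln(9.2/0.000384) = 0.4 × 15.2 / 10.0841
   = 6.0800 / 10.0841 = 0.6029 m/s

u* ≈ 0.60 m/s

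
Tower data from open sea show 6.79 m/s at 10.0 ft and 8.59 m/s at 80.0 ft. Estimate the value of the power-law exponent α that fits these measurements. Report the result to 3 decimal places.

Power law: V₂/V₁ = (z₂/z₁)^α ⇒ α = ln(V₂/V₁) / ln(z₂/z₁)
α = ln(8.59/6.79) / ln(80.0/10.0) = ln(1.2651) / ln(8.0000)
  = 0.23515 / 2.07944 = 0.11308

α ≈ 0.113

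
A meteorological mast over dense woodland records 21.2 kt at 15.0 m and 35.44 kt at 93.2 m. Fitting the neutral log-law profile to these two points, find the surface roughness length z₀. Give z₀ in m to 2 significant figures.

z₀ ≈ 0.99 m

Log law: V(z) ∝ ln(z/z₀). With r = V₁/V₂ = 21.2/35.44 = 0.59819,
r · ln(z₂/z₀) = ln(z₁/z₀) ⇒ ln z₀ = (ln z₁ − r·ln z₂)/(1 − r)
ln z₀ = (2.70805 − 0.59819×4.53475) / 0.40181 = -0.0115
z₀ = exp(-0.0115) = 0.9886 m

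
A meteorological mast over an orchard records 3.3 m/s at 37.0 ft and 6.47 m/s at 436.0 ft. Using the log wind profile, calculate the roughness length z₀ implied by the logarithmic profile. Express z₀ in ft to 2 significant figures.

Log law: V(z) ∝ ln(z/z₀). With r = V₁/V₂ = 3.3/6.47 = 0.51005,
r · ln(z₂/z₀) = ln(z₁/z₀) ⇒ ln z₀ = (ln z₁ − r·ln z₂)/(1 − r)
ln z₀ = (3.61092 − 0.51005×6.07764) / 0.48995 = 1.0430
z₀ = exp(1.0430) = 2.838 ft

z₀ ≈ 2.8 ft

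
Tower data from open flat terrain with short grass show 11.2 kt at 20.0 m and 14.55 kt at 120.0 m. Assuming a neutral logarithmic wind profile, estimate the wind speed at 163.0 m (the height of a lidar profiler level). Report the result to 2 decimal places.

15.12 kt

Log law: V ∝ ln(z/z₀). From the pair, with r = V₁/V₂ = 0.76976,
ln z₀ = (ln z₁ − r·ln z₂)/(1 − r) = (2.9957 − 0.76976×4.7875)/0.23024 = -2.9946 → z₀ = 0.05006 m
V₃ = V₁ · ln(z₃/z₀)/ln(z₁/z₀) = 11.2 × 8.0884/5.9904 = 15.1226 kt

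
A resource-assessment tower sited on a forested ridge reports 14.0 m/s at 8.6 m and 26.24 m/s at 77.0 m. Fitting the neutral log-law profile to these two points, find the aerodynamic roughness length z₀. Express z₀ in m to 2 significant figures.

z₀ ≈ 0.70 m

Log law: V(z) ∝ ln(z/z₀). With r = V₁/V₂ = 14.0/26.24 = 0.53354,
r · ln(z₂/z₀) = ln(z₁/z₀) ⇒ ln z₀ = (ln z₁ − r·ln z₂)/(1 − r)
ln z₀ = (2.15176 − 0.53354×4.34381) / 0.46646 = -0.3555
z₀ = exp(-0.3555) = 0.7008 m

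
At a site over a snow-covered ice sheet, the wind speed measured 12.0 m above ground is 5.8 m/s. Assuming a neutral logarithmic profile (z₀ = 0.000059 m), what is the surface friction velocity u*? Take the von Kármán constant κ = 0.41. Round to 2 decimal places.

Log law: V(z) = (u*/κ) · ln(z/z₀) ⇒ u* = κ · V / ln(z/z₀)
u* = 0.41 × 5.8 / ln(12.0/0.000059) = 0.41 × 5.8 / 12.2229
   = 2.3780 / 12.2229 = 0.1946 m/s

u* ≈ 0.19 m/s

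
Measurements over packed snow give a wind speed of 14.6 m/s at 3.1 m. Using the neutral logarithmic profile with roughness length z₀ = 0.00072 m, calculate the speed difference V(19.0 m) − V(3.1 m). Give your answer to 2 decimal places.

Log law: V₂ = V₁ · ln(z₂/z₀)/ln(z₁/z₀) = 14.6 × 10.1807/8.3677 = 17.7634 m/s
ΔV = 17.7634 − 14.6 = 3.1634 m/s

3.16 m/s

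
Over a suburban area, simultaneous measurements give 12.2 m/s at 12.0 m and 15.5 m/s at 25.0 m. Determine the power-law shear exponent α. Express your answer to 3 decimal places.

Power law: V₂/V₁ = (z₂/z₁)^α ⇒ α = ln(V₂/V₁) / ln(z₂/z₁)
α = ln(15.5/12.2) / ln(25.0/12.0) = ln(1.2705) / ln(2.0833)
  = 0.23940 / 0.73397 = 0.32618

α ≈ 0.326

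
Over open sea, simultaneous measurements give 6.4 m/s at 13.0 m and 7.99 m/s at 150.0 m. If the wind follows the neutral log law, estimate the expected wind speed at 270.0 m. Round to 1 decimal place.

8.4 m/s

Log law: V ∝ ln(z/z₀). From the pair, with r = V₁/V₂ = 0.80100,
ln z₀ = (ln z₁ − r·ln z₂)/(1 − r) = (2.5649 − 0.80100×5.0106)/0.19900 = -7.2793 → z₀ = 0.0006897 m
V₃ = V₁ · ln(z₃/z₀)/ln(z₁/z₀) = 6.4 × 12.8777/9.8443 = 8.3721 m/s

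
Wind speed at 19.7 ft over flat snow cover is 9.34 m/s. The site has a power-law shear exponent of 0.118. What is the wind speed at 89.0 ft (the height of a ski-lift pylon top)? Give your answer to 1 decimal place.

11.2 m/s

Power-law profile: V₂ = V₁ · (z₂/z₁)^α
V₂ = 9.34 × (89.0/19.7)^0.118 = 9.34 × (4.5178)^0.118
    = 9.34 × 1.1948 = 11.1591 m/s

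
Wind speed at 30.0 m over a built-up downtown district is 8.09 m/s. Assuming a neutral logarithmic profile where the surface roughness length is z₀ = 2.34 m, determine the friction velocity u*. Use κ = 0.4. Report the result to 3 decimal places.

Log law: V(z) = (u*/κ) · ln(z/z₀) ⇒ u* = κ · V / ln(z/z₀)
u* = 0.4 × 8.09 / ln(30.0/2.34) = 0.4 × 8.09 / 2.5510
   = 3.2360 / 2.5510 = 1.2685 m/s

u* ≈ 1.268 m/s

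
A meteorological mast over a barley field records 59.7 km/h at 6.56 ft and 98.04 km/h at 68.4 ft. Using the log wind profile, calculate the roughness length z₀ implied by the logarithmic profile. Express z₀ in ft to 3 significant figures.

Log law: V(z) ∝ ln(z/z₀). With r = V₁/V₂ = 59.7/98.04 = 0.60894,
r · ln(z₂/z₀) = ln(z₁/z₀) ⇒ ln z₀ = (ln z₁ − r·ln z₂)/(1 − r)
ln z₀ = (1.88099 − 0.60894×4.22537) / 0.39106 = -1.7695
z₀ = exp(-1.7695) = 0.1704 ft

z₀ ≈ 0.170 ft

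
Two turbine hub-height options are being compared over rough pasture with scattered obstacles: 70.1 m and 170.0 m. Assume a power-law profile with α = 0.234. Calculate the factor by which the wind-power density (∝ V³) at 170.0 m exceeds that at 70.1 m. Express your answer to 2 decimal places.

Speed ratio: V_B/V_A = (z_B/z_A)^α = (170.0/70.1)^0.234 = (2.4251)^0.234 = 1.23035
Power-density ratio: P_B/P_A = (V_B/V_A)³ = (1.23035)³ = 1.86243

1.86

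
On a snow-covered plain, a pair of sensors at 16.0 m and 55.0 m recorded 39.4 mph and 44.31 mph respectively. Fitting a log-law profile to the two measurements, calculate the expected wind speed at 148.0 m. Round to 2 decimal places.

48.25 mph

Log law: V ∝ ln(z/z₀). From the pair, with r = V₁/V₂ = 0.88919,
ln z₀ = (ln z₁ − r·ln z₂)/(1 − r) = (2.7726 − 0.88919×4.0073)/0.11081 = -7.1355 → z₀ = 0.0007963 m
V₃ = V₁ · ln(z₃/z₀)/ln(z₁/z₀) = 39.4 × 12.1328/9.9081 = 48.2463 mph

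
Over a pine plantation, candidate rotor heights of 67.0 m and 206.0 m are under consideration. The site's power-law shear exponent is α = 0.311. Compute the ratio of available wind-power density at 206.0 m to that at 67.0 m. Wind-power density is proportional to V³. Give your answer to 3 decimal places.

2.852

Speed ratio: V_B/V_A = (z_B/z_A)^α = (206.0/67.0)^0.311 = (3.0746)^0.311 = 1.41809
Power-density ratio: P_B/P_A = (V_B/V_A)³ = (1.41809)³ = 2.85174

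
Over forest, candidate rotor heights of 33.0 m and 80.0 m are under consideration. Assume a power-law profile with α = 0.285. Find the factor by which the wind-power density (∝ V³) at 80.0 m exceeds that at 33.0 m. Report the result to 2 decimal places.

2.13

Speed ratio: V_B/V_A = (z_B/z_A)^α = (80.0/33.0)^0.285 = (2.4242)^0.285 = 1.28708
Power-density ratio: P_B/P_A = (V_B/V_A)³ = (1.28708)³ = 2.13212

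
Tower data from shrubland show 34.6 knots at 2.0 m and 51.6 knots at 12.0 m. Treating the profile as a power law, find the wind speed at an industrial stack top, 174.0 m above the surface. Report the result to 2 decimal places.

First find α: α = ln(V₂/V₁)/ln(z₂/z₁) = ln(51.6/34.6)/ln(12.0/2.0) = 0.39967/1.79176 = 0.2231
Extrapolate from 12.0 m to 174.0 m: V₃ = 51.6 × (174.0/12.0)^0.2231 = 51.6 × 1.8157 = 93.6922 knots

93.69 knots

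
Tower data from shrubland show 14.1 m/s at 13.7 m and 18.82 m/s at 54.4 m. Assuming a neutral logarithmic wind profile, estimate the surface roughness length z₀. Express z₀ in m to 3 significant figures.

z₀ ≈ 0.223 m

Log law: V(z) ∝ ln(z/z₀). With r = V₁/V₂ = 14.1/18.82 = 0.74920,
r · ln(z₂/z₀) = ln(z₁/z₀) ⇒ ln z₀ = (ln z₁ − r·ln z₂)/(1 − r)
ln z₀ = (2.61740 − 0.74920×3.99636) / 0.25080 = -1.5020
z₀ = exp(-1.5020) = 0.2227 m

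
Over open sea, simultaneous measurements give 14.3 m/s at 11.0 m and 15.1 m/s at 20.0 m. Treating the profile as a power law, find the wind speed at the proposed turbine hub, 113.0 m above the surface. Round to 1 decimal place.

17.7 m/s

First find α: α = ln(V₂/V₁)/ln(z₂/z₁) = ln(15.1/14.3)/ln(20.0/11.0) = 0.05444/0.59784 = 0.0911
Extrapolate from 20.0 m to 113.0 m: V₃ = 15.1 × (113.0/20.0)^0.0911 = 15.1 × 1.1708 = 17.6788 m/s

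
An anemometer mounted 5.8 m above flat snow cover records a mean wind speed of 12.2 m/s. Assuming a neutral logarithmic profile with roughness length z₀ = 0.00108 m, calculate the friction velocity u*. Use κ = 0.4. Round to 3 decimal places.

u* ≈ 0.568 m/s

Log law: V(z) = (u*/κ) · ln(z/z₀) ⇒ u* = κ · V / ln(z/z₀)
u* = 0.4 × 12.2 / ln(5.8/0.00108) = 0.4 × 12.2 / 8.5887
   = 4.8800 / 8.5887 = 0.5682 m/s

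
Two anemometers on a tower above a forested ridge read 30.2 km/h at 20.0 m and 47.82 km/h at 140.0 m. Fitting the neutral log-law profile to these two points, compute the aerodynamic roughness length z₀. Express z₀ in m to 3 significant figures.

Log law: V(z) ∝ ln(z/z₀). With r = V₁/V₂ = 30.2/47.82 = 0.63153,
r · ln(z₂/z₀) = ln(z₁/z₀) ⇒ ln z₀ = (ln z₁ − r·ln z₂)/(1 − r)
ln z₀ = (2.99573 − 0.63153×4.94164) / 0.36847 = -0.3395
z₀ = exp(-0.3395) = 0.7121 m

z₀ ≈ 0.712 m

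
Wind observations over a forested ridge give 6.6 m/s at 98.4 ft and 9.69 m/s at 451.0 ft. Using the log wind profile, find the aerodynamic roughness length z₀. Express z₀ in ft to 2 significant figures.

Log law: V(z) ∝ ln(z/z₀). With r = V₁/V₂ = 6.6/9.69 = 0.68111,
r · ln(z₂/z₀) = ln(z₁/z₀) ⇒ ln z₀ = (ln z₁ − r·ln z₂)/(1 − r)
ln z₀ = (4.58904 − 0.68111×6.11147) / 0.31889 = 1.3373
z₀ = exp(1.3373) = 3.809 ft

z₀ ≈ 3.8 ft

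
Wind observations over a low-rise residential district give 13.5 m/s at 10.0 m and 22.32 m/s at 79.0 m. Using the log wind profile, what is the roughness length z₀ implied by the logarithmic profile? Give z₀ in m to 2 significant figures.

Log law: V(z) ∝ ln(z/z₀). With r = V₁/V₂ = 13.5/22.32 = 0.60484,
r · ln(z₂/z₀) = ln(z₁/z₀) ⇒ ln z₀ = (ln z₁ − r·ln z₂)/(1 − r)
ln z₀ = (2.30259 − 0.60484×4.36945) / 0.39516 = -0.8610
z₀ = exp(-0.8610) = 0.4227 m

z₀ ≈ 0.42 m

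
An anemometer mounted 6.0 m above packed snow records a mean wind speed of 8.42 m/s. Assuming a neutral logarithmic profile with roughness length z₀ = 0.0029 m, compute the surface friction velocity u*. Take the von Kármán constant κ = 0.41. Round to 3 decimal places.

u* ≈ 0.452 m/s

Log law: V(z) = (u*/κ) · ln(z/z₀) ⇒ u* = κ · V / ln(z/z₀)
u* = 0.41 × 8.42 / ln(6.0/0.0029) = 0.41 × 8.42 / 7.6348
   = 3.4522 / 7.6348 = 0.4522 m/s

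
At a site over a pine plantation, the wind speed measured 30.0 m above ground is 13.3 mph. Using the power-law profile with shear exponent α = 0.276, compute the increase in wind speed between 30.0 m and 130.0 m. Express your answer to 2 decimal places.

Power law: V₂ = V₁ · (z₂/z₁)^α = 13.3 × (4.3333)^0.276 = 19.9349 mph
ΔV = 19.9349 − 13.3 = 6.6349 mph

6.63 mph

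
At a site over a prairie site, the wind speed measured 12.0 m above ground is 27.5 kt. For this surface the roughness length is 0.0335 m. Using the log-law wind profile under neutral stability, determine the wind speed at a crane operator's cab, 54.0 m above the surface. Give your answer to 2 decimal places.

Log law: V(z) ∝ ln(z/z₀), so V₂/V₁ = ln(z₂/z₀) / ln(z₁/z₀).
ln(54.0/0.0335) = 7.3852, ln(12.0/0.0335) = 5.8811
V₂ = 27.5 × 7.3852/5.8811 = 27.5 × 1.2557 = 34.5330 kt

34.53 kt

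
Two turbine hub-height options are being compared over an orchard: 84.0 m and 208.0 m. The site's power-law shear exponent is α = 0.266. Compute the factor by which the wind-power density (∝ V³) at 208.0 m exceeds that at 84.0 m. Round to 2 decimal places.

2.06

Speed ratio: V_B/V_A = (z_B/z_A)^α = (208.0/84.0)^0.266 = (2.4762)^0.266 = 1.27276
Power-density ratio: P_B/P_A = (V_B/V_A)³ = (1.27276)³ = 2.06177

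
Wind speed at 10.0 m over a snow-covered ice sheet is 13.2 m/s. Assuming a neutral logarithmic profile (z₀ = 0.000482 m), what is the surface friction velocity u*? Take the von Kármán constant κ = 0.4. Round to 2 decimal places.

Log law: V(z) = (u*/κ) · ln(z/z₀) ⇒ u* = κ · V / ln(z/z₀)
u* = 0.4 × 13.2 / ln(10.0/0.000482) = 0.4 × 13.2 / 9.9402
   = 5.2800 / 9.9402 = 0.5312 m/s

u* ≈ 0.53 m/s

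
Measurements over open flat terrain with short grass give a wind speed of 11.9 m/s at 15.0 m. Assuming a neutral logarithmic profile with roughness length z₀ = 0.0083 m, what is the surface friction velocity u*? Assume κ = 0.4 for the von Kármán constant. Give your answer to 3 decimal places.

Log law: V(z) = (u*/κ) · ln(z/z₀) ⇒ u* = κ · V / ln(z/z₀)
u* = 0.4 × 11.9 / ln(15.0/0.0083) = 0.4 × 11.9 / 7.4995
   = 4.7600 / 7.4995 = 0.6347 m/s

u* ≈ 0.635 m/s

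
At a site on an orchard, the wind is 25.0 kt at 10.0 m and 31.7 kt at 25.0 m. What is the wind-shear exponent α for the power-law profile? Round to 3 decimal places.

α ≈ 0.259

Power law: V₂/V₁ = (z₂/z₁)^α ⇒ α = ln(V₂/V₁) / ln(z₂/z₁)
α = ln(31.7/25.0) / ln(25.0/10.0) = ln(1.2680) / ln(2.5000)
  = 0.23744 / 0.91629 = 0.25913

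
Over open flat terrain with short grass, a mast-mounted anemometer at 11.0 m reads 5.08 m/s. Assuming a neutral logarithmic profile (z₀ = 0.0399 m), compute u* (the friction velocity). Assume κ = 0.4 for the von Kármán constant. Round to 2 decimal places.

Log law: V(z) = (u*/κ) · ln(z/z₀) ⇒ u* = κ · V / ln(z/z₀)
u* = 0.4 × 5.08 / ln(11.0/0.0399) = 0.4 × 5.08 / 5.6193
   = 2.0320 / 5.6193 = 0.3616 m/s

u* ≈ 0.36 m/s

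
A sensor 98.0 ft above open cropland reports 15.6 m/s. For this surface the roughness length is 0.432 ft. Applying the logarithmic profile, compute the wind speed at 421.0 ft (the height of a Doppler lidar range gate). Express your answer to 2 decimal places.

Log law: V(z) ∝ ln(z/z₀), so V₂/V₁ = ln(z₂/z₀) / ln(z₁/z₀).
ln(421.0/0.432) = 6.8820, ln(98.0/0.432) = 5.4243
V₂ = 15.6 × 6.8820/5.4243 = 15.6 × 1.2687 = 19.7922 m/s

19.79 m/s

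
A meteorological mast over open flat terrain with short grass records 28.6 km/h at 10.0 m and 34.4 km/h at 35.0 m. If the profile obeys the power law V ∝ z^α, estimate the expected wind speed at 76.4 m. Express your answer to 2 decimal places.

38.59 km/h

First find α: α = ln(V₂/V₁)/ln(z₂/z₁) = ln(34.4/28.6)/ln(35.0/10.0) = 0.18465/1.25276 = 0.1474
Extrapolate from 35.0 m to 76.4 m: V₃ = 34.4 × (76.4/35.0)^0.1474 = 34.4 × 1.1219 = 38.5948 km/h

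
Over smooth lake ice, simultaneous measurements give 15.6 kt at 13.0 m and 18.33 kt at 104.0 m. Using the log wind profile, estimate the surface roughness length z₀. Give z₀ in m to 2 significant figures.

z₀ ≈ 0.000090 m

Log law: V(z) ∝ ln(z/z₀). With r = V₁/V₂ = 15.6/18.33 = 0.85106,
r · ln(z₂/z₀) = ln(z₁/z₀) ⇒ ln z₀ = (ln z₁ − r·ln z₂)/(1 − r)
ln z₀ = (2.56495 − 0.85106×4.64439) / 0.14894 = -9.3176
z₀ = exp(-9.3176) = 0.00008983 m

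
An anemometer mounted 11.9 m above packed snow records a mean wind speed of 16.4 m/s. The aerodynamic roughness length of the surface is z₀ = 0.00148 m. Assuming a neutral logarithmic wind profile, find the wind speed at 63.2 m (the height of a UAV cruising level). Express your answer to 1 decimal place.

19.4 m/s

Log law: V(z) ∝ ln(z/z₀), so V₂/V₁ = ln(z₂/z₀) / ln(z₁/z₀).
ln(63.2/0.00148) = 10.6620, ln(11.9/0.00148) = 8.9923
V₂ = 16.4 × 10.6620/8.9923 = 16.4 × 1.1857 = 19.4453 m/s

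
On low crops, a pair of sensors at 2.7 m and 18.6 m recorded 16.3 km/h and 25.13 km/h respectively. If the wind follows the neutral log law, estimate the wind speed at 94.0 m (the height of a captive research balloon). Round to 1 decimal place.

32.5 km/h

Log law: V ∝ ln(z/z₀). From the pair, with r = V₁/V₂ = 0.64863,
ln z₀ = (ln z₁ − r·ln z₂)/(1 − r) = (0.9933 − 0.64863×2.9232)/0.35137 = -2.5693 → z₀ = 0.07659 m
V₃ = V₁ · ln(z₃/z₀)/ln(z₁/z₀) = 16.3 × 7.1126/3.5626 = 32.5427 km/h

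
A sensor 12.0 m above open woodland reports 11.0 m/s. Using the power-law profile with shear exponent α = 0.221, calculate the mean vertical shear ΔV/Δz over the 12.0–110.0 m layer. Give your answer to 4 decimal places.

0.0709 m/s/m

Power law: V₂ = V₁ · (z₂/z₁)^α = 11.0 × (9.1667)^0.221 = 17.9490 m/s
ΔV/Δz = (17.9490 − 11.0)/(110.0 − 12.0) = 6.9490/98.0000 = 0.07091 m/s/m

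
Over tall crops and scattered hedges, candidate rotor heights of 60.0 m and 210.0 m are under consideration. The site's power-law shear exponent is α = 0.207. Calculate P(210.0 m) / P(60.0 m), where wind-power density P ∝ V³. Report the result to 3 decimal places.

2.177

Speed ratio: V_B/V_A = (z_B/z_A)^α = (210.0/60.0)^0.207 = (3.5000)^0.207 = 1.29605
Power-density ratio: P_B/P_A = (V_B/V_A)³ = (1.29605)³ = 2.17704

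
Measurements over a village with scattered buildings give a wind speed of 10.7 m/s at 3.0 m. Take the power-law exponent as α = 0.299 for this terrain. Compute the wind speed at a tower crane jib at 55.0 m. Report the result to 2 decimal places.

Power-law profile: V₂ = V₁ · (z₂/z₁)^α
V₂ = 10.7 × (55.0/3.0)^0.299 = 10.7 × (18.3333)^0.299
    = 10.7 × 2.3862 = 25.5325 m/s

25.53 m/s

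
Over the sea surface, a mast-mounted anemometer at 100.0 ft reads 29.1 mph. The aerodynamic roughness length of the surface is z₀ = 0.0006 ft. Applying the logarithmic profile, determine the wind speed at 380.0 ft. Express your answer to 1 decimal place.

Log law: V(z) ∝ ln(z/z₀), so V₂/V₁ = ln(z₂/z₀) / ln(z₁/z₀).
ln(380.0/0.0006) = 13.3588, ln(100.0/0.0006) = 12.0238
V₂ = 29.1 × 13.3588/12.0238 = 29.1 × 1.1110 = 32.3310 mph

32.3 mph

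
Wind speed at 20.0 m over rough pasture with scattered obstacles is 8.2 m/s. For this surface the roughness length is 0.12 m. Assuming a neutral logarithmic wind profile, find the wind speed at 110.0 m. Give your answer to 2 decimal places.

Log law: V(z) ∝ ln(z/z₀), so V₂/V₁ = ln(z₂/z₀) / ln(z₁/z₀).
ln(110.0/0.12) = 6.8207, ln(20.0/0.12) = 5.1160
V₂ = 8.2 × 6.8207/5.1160 = 8.2 × 1.3332 = 10.9324 m/s

10.93 m/s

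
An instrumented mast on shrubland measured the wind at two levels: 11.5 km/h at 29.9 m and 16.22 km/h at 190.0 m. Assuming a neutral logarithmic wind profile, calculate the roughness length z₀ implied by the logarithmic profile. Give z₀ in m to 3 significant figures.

z₀ ≈ 0.330 m

Log law: V(z) ∝ ln(z/z₀). With r = V₁/V₂ = 11.5/16.22 = 0.70900,
r · ln(z₂/z₀) = ln(z₁/z₀) ⇒ ln z₀ = (ln z₁ − r·ln z₂)/(1 − r)
ln z₀ = (3.39786 − 0.70900×5.24702) / 0.29100 = -1.1075
z₀ = exp(-1.1075) = 0.3304 m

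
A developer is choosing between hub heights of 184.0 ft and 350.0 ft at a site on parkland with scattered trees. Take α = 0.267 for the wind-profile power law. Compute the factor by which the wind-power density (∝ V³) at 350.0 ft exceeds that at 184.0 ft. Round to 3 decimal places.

1.674

Speed ratio: V_B/V_A = (z_B/z_A)^α = (350.0/184.0)^0.267 = (1.9022)^0.267 = 1.18730
Power-density ratio: P_B/P_A = (V_B/V_A)³ = (1.18730)³ = 1.67371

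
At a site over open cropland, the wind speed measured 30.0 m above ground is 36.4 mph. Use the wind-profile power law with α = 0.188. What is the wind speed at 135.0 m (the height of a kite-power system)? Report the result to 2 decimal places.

48.30 mph

Power-law profile: V₂ = V₁ · (z₂/z₁)^α
V₂ = 36.4 × (135.0/30.0)^0.188 = 36.4 × (4.5000)^0.188
    = 36.4 × 1.3268 = 48.2954 mph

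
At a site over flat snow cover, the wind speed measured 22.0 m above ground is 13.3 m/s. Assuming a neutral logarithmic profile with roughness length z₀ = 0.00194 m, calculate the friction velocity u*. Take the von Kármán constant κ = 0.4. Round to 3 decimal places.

Log law: V(z) = (u*/κ) · ln(z/z₀) ⇒ u* = κ · V / ln(z/z₀)
u* = 0.4 × 13.3 / ln(22.0/0.00194) = 0.4 × 13.3 / 9.3361
   = 5.3200 / 9.3361 = 0.5698 m/s

u* ≈ 0.570 m/s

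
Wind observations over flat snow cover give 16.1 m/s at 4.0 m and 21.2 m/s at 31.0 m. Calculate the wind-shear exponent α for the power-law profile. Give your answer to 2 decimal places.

α ≈ 0.13

Power law: V₂/V₁ = (z₂/z₁)^α ⇒ α = ln(V₂/V₁) / ln(z₂/z₁)
α = ln(21.2/16.1) / ln(31.0/4.0) = ln(1.3168) / ln(7.7500)
  = 0.27518 / 2.04769 = 0.13439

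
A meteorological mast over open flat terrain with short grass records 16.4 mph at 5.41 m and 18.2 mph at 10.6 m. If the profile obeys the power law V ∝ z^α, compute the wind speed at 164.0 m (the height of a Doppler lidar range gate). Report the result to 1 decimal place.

27.8 mph

First find α: α = ln(V₂/V₁)/ln(z₂/z₁) = ln(18.2/16.4)/ln(10.6/5.41) = 0.10414/0.67260 = 0.1548
Extrapolate from 10.6 m to 164.0 m: V₃ = 18.2 × (164.0/10.6)^0.1548 = 18.2 × 1.5282 = 27.8131 mph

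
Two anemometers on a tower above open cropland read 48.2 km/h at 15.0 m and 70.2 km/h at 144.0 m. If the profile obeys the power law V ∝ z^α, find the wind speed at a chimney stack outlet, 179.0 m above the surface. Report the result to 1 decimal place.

First find α: α = ln(V₂/V₁)/ln(z₂/z₁) = ln(70.2/48.2)/ln(144.0/15.0) = 0.37599/2.26176 = 0.1662
Extrapolate from 144.0 m to 179.0 m: V₃ = 70.2 × (179.0/144.0)^0.1662 = 70.2 × 1.0368 = 72.7855 km/h

72.8 km/h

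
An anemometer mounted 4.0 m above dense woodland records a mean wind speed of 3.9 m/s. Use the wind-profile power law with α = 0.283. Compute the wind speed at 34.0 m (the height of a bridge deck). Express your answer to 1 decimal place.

Power-law profile: V₂ = V₁ · (z₂/z₁)^α
V₂ = 3.9 × (34.0/4.0)^0.283 = 3.9 × (8.5000)^0.283
    = 3.9 × 1.8324 = 7.1464 m/s

7.1 m/s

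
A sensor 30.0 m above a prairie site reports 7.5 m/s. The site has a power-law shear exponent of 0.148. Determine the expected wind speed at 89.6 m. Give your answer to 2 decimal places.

Power-law profile: V₂ = V₁ · (z₂/z₁)^α
V₂ = 7.5 × (89.6/30.0)^0.148 = 7.5 × (2.9867)^0.148
    = 7.5 × 1.1758 = 8.8184 m/s

8.82 m/s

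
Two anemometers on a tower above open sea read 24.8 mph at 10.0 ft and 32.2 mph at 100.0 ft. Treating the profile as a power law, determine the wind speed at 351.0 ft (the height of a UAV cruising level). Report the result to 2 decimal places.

37.13 mph

First find α: α = ln(V₂/V₁)/ln(z₂/z₁) = ln(32.2/24.8)/ln(100.0/10.0) = 0.26112/2.30259 = 0.1134
Extrapolate from 100.0 ft to 351.0 ft: V₃ = 32.2 × (351.0/100.0)^0.1134 = 32.2 × 1.1530 = 37.1275 mph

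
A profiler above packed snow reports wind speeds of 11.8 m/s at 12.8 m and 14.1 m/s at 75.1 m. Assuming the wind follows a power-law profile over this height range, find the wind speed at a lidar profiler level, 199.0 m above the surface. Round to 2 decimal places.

First find α: α = ln(V₂/V₁)/ln(z₂/z₁) = ln(14.1/11.8)/ln(75.1/12.8) = 0.17808/1.76938 = 0.1006
Extrapolate from 75.1 m to 199.0 m: V₃ = 14.1 × (199.0/75.1)^0.1006 = 14.1 × 1.1030 = 15.5529 m/s

15.55 m/s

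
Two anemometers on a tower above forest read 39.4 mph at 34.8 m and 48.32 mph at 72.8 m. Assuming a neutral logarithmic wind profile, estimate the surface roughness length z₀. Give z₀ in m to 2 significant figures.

z₀ ≈ 1.3 m

Log law: V(z) ∝ ln(z/z₀). With r = V₁/V₂ = 39.4/48.32 = 0.81540,
r · ln(z₂/z₀) = ln(z₁/z₀) ⇒ ln z₀ = (ln z₁ − r·ln z₂)/(1 − r)
ln z₀ = (3.54962 − 0.81540×4.28772) / 0.18460 = 0.2894
z₀ = exp(0.2894) = 1.336 m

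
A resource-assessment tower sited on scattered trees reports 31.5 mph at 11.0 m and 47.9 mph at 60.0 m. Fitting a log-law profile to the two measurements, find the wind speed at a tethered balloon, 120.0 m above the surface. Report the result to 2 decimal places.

Log law: V ∝ ln(z/z₀). From the pair, with r = V₁/V₂ = 0.65762,
ln z₀ = (ln z₁ − r·ln z₂)/(1 − r) = (2.3979 − 0.65762×4.0943)/0.34238 = -0.8605 → z₀ = 0.4229 m
V₃ = V₁ · ln(z₃/z₀)/ln(z₁/z₀) = 31.5 × 5.6480/3.2584 = 54.6008 mph

54.60 mph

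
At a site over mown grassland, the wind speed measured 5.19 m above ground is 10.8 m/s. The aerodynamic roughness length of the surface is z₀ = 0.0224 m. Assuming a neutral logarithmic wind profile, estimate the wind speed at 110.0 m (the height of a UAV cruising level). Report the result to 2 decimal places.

Log law: V(z) ∝ ln(z/z₀), so V₂/V₁ = ln(z₂/z₀) / ln(z₁/z₀).
ln(110.0/0.0224) = 8.4992, ln(5.19/0.0224) = 5.4454
V₂ = 10.8 × 8.4992/5.4454 = 10.8 × 1.5608 = 16.8565 m/s

16.86 m/s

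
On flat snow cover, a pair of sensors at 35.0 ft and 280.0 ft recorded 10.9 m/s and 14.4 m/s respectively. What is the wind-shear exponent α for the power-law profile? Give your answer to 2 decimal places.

Power law: V₂/V₁ = (z₂/z₁)^α ⇒ α = ln(V₂/V₁) / ln(z₂/z₁)
α = ln(14.4/10.9) / ln(280.0/35.0) = ln(1.3211) / ln(8.0000)
  = 0.27847 / 2.07944 = 0.13391

α ≈ 0.13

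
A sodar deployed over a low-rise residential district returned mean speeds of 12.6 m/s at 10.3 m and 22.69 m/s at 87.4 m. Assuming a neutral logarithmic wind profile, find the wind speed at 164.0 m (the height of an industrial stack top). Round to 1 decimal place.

25.7 m/s

Log law: V ∝ ln(z/z₀). From the pair, with r = V₁/V₂ = 0.55531,
ln z₀ = (ln z₁ − r·ln z₂)/(1 − r) = (2.3321 − 0.55531×4.4705)/0.44469 = -0.3381 → z₀ = 0.7131 m
V₃ = V₁ · ln(z₃/z₀)/ln(z₁/z₀) = 12.6 × 5.4380/2.6703 = 25.6597 m/s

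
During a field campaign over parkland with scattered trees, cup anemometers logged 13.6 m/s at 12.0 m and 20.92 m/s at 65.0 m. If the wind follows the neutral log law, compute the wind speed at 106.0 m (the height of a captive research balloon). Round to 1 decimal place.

Log law: V ∝ ln(z/z₀). From the pair, with r = V₁/V₂ = 0.65010,
ln z₀ = (ln z₁ − r·ln z₂)/(1 − r) = (2.4849 − 0.65010×4.1744)/0.34990 = -0.6540 → z₀ = 0.5200 m
V₃ = V₁ · ln(z₃/z₀)/ln(z₁/z₀) = 13.6 × 5.3175/3.1389 = 23.0389 m/s

23.0 m/s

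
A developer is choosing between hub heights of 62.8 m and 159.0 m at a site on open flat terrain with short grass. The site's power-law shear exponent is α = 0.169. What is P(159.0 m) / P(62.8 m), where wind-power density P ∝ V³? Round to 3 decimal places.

Speed ratio: V_B/V_A = (z_B/z_A)^α = (159.0/62.8)^0.169 = (2.5318)^0.169 = 1.16999
Power-density ratio: P_B/P_A = (V_B/V_A)³ = (1.16999)³ = 1.60156

1.602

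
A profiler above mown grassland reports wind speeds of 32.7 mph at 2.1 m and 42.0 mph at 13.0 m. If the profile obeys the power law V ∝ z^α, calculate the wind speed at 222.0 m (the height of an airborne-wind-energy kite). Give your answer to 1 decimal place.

62.0 mph

First find α: α = ln(V₂/V₁)/ln(z₂/z₁) = ln(42.0/32.7)/ln(13.0/2.1) = 0.25029/1.82301 = 0.1373
Extrapolate from 13.0 m to 222.0 m: V₃ = 42.0 × (222.0/13.0)^0.1373 = 42.0 × 1.4764 = 62.0091 mph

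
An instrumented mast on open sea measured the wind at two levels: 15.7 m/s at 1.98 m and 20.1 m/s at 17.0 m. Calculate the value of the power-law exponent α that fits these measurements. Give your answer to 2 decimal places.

α ≈ 0.11

Power law: V₂/V₁ = (z₂/z₁)^α ⇒ α = ln(V₂/V₁) / ln(z₂/z₁)
α = ln(20.1/15.7) / ln(17.0/1.98) = ln(1.2803) / ln(8.5859)
  = 0.24706 / 2.15012 = 0.11490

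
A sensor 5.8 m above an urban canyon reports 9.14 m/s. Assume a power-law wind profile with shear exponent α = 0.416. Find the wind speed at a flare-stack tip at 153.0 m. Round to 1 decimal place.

35.7 m/s

Power-law profile: V₂ = V₁ · (z₂/z₁)^α
V₂ = 9.14 × (153.0/5.8)^0.416 = 9.14 × (26.3793)^0.416
    = 9.14 × 3.9016 = 35.6609 m/s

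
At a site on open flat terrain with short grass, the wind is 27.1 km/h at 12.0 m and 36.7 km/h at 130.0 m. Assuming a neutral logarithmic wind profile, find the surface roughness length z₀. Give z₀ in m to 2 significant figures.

Log law: V(z) ∝ ln(z/z₀). With r = V₁/V₂ = 27.1/36.7 = 0.73842,
r · ln(z₂/z₀) = ln(z₁/z₀) ⇒ ln z₀ = (ln z₁ − r·ln z₂)/(1 − r)
ln z₀ = (2.48491 − 0.73842×4.86753) / 0.26158 = -4.2411
z₀ = exp(-4.2411) = 0.01439 m

z₀ ≈ 0.014 m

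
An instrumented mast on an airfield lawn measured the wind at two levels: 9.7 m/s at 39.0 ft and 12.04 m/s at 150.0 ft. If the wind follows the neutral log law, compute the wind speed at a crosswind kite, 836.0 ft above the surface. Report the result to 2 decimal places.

Log law: V ∝ ln(z/z₀). From the pair, with r = V₁/V₂ = 0.80565,
ln z₀ = (ln z₁ − r·ln z₂)/(1 − r) = (3.6636 − 0.80565×5.0106)/0.19435 = -1.9205 → z₀ = 0.1465 ft
V₃ = V₁ · ln(z₃/z₀)/ln(z₁/z₀) = 9.7 × 8.6491/5.5840 = 15.0243 m/s

15.02 m/s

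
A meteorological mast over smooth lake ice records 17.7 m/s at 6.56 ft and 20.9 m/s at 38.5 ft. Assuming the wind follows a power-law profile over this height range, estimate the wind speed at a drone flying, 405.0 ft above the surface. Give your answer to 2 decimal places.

26.07 m/s

First find α: α = ln(V₂/V₁)/ln(z₂/z₁) = ln(20.9/17.7)/ln(38.5/6.56) = 0.16618/1.76967 = 0.0939
Extrapolate from 38.5 ft to 405.0 ft: V₃ = 20.9 × (405.0/38.5)^0.0939 = 20.9 × 1.2473 = 26.0687 m/s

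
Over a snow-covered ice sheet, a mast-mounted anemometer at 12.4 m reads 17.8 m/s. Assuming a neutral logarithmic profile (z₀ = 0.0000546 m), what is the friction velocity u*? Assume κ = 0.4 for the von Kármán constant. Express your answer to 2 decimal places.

Log law: V(z) = (u*/κ) · ln(z/z₀) ⇒ u* = κ · V / ln(z/z₀)
u* = 0.4 × 17.8 / ln(12.4/0.0000546) = 0.4 × 17.8 / 12.3332
   = 7.1200 / 12.3332 = 0.5773 m/s

u* ≈ 0.58 m/s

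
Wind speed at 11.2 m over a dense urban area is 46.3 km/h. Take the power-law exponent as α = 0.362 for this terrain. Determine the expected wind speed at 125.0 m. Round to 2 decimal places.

Power-law profile: V₂ = V₁ · (z₂/z₁)^α
V₂ = 46.3 × (125.0/11.2)^0.362 = 46.3 × (11.1607)^0.362
    = 46.3 × 2.3948 = 110.8780 km/h

110.88 km/h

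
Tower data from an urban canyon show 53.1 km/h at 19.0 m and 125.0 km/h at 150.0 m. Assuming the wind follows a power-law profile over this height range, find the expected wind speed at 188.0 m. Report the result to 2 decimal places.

First find α: α = ln(V₂/V₁)/ln(z₂/z₁) = ln(125.0/53.1)/ln(150.0/19.0) = 0.85614/2.06620 = 0.4144
Extrapolate from 150.0 m to 188.0 m: V₃ = 125.0 × (188.0/150.0)^0.4144 = 125.0 × 1.0981 = 137.2601 km/h

137.26 km/h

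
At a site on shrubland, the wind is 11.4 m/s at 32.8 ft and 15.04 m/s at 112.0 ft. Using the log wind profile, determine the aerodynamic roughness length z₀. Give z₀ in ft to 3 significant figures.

Log law: V(z) ∝ ln(z/z₀). With r = V₁/V₂ = 11.4/15.04 = 0.75798,
r · ln(z₂/z₀) = ln(z₁/z₀) ⇒ ln z₀ = (ln z₁ − r·ln z₂)/(1 − r)
ln z₀ = (3.49043 − 0.75798×4.71850) / 0.24202 = -0.3557
z₀ = exp(-0.3557) = 0.7007 ft

z₀ ≈ 0.701 ft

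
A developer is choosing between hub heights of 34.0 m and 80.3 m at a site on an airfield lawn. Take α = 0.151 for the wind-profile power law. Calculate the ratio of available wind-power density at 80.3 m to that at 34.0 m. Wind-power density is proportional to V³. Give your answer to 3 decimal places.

1.476

Speed ratio: V_B/V_A = (z_B/z_A)^α = (80.3/34.0)^0.151 = (2.3618)^0.151 = 1.13857
Power-density ratio: P_B/P_A = (V_B/V_A)³ = (1.13857)³ = 1.47597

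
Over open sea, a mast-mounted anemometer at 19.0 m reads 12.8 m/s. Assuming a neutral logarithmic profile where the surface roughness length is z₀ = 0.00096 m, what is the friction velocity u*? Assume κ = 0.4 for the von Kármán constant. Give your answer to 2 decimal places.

u* ≈ 0.52 m/s

Log law: V(z) = (u*/κ) · ln(z/z₀) ⇒ u* = κ · V / ln(z/z₀)
u* = 0.4 × 12.8 / ln(19.0/0.00096) = 0.4 × 12.8 / 9.8930
   = 5.1200 / 9.8930 = 0.5175 m/s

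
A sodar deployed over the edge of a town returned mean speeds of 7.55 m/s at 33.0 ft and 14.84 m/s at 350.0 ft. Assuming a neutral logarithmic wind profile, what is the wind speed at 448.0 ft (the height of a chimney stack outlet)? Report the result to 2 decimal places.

Log law: V ∝ ln(z/z₀). From the pair, with r = V₁/V₂ = 0.50876,
ln z₀ = (ln z₁ − r·ln z₂)/(1 − r) = (3.4965 − 0.50876×5.8579)/0.49124 = 1.0509 → z₀ = 2.860 ft
V₃ = V₁ · ln(z₃/z₀)/ln(z₁/z₀) = 7.55 × 5.0539/2.4456 = 15.6021 m/s

15.60 m/s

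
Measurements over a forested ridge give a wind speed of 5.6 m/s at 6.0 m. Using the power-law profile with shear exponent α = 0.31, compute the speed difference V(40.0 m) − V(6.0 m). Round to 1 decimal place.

4.5 m/s

Power law: V₂ = V₁ · (z₂/z₁)^α = 5.6 × (6.6667)^0.31 = 10.0832 m/s
ΔV = 10.0832 − 5.6 = 4.4832 m/s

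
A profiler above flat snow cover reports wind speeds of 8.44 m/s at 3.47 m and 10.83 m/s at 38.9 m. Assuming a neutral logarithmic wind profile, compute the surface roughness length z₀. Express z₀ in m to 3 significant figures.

z₀ ≈ 0.000682 m

Log law: V(z) ∝ ln(z/z₀). With r = V₁/V₂ = 8.44/10.83 = 0.77932,
r · ln(z₂/z₀) = ln(z₁/z₀) ⇒ ln z₀ = (ln z₁ − r·ln z₂)/(1 − r)
ln z₀ = (1.24415 − 0.77932×3.66099) / 0.22068 = -7.2906
z₀ = exp(-7.2906) = 0.0006819 m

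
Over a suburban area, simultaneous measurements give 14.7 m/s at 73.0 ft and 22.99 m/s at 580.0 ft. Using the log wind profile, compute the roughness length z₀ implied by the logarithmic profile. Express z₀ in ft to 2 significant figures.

z₀ ≈ 1.9 ft

Log law: V(z) ∝ ln(z/z₀). With r = V₁/V₂ = 14.7/22.99 = 0.63941,
r · ln(z₂/z₀) = ln(z₁/z₀) ⇒ ln z₀ = (ln z₁ − r·ln z₂)/(1 − r)
ln z₀ = (4.29046 − 0.63941×6.36303) / 0.36059 = 0.6153
z₀ = exp(0.6153) = 1.850 ft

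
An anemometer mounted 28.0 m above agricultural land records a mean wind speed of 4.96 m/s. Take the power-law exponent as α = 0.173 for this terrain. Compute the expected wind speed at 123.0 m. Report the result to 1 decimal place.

6.4 m/s

Power-law profile: V₂ = V₁ · (z₂/z₁)^α
V₂ = 4.96 × (123.0/28.0)^0.173 = 4.96 × (4.3929)^0.173
    = 4.96 × 1.2918 = 6.4073 m/s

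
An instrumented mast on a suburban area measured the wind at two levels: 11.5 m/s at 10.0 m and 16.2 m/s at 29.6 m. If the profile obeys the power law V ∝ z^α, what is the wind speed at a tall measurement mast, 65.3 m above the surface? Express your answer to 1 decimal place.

20.8 m/s

First find α: α = ln(V₂/V₁)/ln(z₂/z₁) = ln(16.2/11.5)/ln(29.6/10.0) = 0.34266/1.08519 = 0.3158
Extrapolate from 29.6 m to 65.3 m: V₃ = 16.2 × (65.3/29.6)^0.3158 = 16.2 × 1.2838 = 20.7979 m/s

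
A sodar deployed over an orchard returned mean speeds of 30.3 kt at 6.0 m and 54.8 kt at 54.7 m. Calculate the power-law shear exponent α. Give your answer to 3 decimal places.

Power law: V₂/V₁ = (z₂/z₁)^α ⇒ α = ln(V₂/V₁) / ln(z₂/z₁)
α = ln(54.8/30.3) / ln(54.7/6.0) = ln(1.8086) / ln(9.1167)
  = 0.59254 / 2.21010 = 0.26811

α ≈ 0.268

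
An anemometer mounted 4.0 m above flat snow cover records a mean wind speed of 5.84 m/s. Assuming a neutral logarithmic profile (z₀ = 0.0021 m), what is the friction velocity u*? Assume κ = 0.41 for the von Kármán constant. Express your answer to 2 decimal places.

u* ≈ 0.32 m/s

Log law: V(z) = (u*/κ) · ln(z/z₀) ⇒ u* = κ · V / ln(z/z₀)
u* = 0.41 × 5.84 / ln(4.0/0.0021) = 0.41 × 5.84 / 7.5521
   = 2.3944 / 7.5521 = 0.3171 m/s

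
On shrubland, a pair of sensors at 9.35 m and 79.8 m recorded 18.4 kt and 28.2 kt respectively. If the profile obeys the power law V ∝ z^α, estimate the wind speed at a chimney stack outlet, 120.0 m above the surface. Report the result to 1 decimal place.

First find α: α = ln(V₂/V₁)/ln(z₂/z₁) = ln(28.2/18.4)/ln(79.8/9.35) = 0.42697/2.14415 = 0.1991
Extrapolate from 79.8 m to 120.0 m: V₃ = 28.2 × (120.0/79.8)^0.1991 = 28.2 × 1.0846 = 30.5866 kt

30.6 kt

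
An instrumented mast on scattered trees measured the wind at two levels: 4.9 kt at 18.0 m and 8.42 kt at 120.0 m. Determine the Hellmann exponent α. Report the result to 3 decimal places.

α ≈ 0.285

Power law: V₂/V₁ = (z₂/z₁)^α ⇒ α = ln(V₂/V₁) / ln(z₂/z₁)
α = ln(8.42/4.9) / ln(120.0/18.0) = ln(1.7184) / ln(6.6667)
  = 0.54137 / 1.89712 = 0.28537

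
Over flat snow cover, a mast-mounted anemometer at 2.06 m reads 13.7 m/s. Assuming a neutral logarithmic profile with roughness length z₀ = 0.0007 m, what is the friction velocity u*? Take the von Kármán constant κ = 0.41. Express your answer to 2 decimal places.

Log law: V(z) = (u*/κ) · ln(z/z₀) ⇒ u* = κ · V / ln(z/z₀)
u* = 0.41 × 13.7 / ln(2.06/0.0007) = 0.41 × 13.7 / 7.9871
   = 5.6170 / 7.9871 = 0.7033 m/s

u* ≈ 0.70 m/s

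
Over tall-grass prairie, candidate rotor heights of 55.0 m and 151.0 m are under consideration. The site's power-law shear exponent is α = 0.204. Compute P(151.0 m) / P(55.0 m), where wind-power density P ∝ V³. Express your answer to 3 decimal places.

Speed ratio: V_B/V_A = (z_B/z_A)^α = (151.0/55.0)^0.204 = (2.7455)^0.204 = 1.22879
Power-density ratio: P_B/P_A = (V_B/V_A)³ = (1.22879)³ = 1.85538

1.855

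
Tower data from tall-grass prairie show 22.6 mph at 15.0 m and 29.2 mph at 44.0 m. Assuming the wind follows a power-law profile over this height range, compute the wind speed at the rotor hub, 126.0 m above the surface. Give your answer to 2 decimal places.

37.51 mph

First find α: α = ln(V₂/V₁)/ln(z₂/z₁) = ln(29.2/22.6)/ln(44.0/15.0) = 0.25622/1.07614 = 0.2381
Extrapolate from 44.0 m to 126.0 m: V₃ = 29.2 × (126.0/44.0)^0.2381 = 29.2 × 1.2847 = 37.5120 mph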